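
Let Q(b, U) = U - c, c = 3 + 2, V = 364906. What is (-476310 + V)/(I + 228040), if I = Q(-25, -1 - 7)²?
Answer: -111404/228209 ≈ -0.48817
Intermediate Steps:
c = 5
Q(b, U) = -5 + U (Q(b, U) = U - 1*5 = U - 5 = -5 + U)
I = 169 (I = (-5 + (-1 - 7))² = (-5 - 8)² = (-13)² = 169)
(-476310 + V)/(I + 228040) = (-476310 + 364906)/(169 + 228040) = -111404/228209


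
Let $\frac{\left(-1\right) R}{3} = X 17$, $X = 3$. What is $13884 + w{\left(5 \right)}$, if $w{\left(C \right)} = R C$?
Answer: $13119$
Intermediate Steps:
$R = -153$ ($R = - 3 \cdot 3 \cdot 17 = \left(-3\right) 51 = -153$)
$w{\left(C \right)} = - 153 C$
$13884 + w{\left(5 \right)} = 13884 - 765 = 13119$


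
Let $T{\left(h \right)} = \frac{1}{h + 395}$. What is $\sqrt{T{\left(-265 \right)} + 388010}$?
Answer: $\frac{3 \sqrt{728596570}}{130} \approx 622.9$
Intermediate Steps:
$T{\left(h \right)} = \frac{1}{395 + h}$
$\sqrt{T{\left(-265 \right)} + 388010} = \sqrt{\frac{1}{395 - 265} + 388010} = \sqrt{\frac{1}{130} + 388010} = \sqrt{\frac{50441301}{130}} = \frac{3 \sqrt{728596570}}{130}$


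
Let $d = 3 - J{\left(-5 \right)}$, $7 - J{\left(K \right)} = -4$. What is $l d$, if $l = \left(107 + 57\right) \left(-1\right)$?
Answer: $1312$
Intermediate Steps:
$J{\left(K \right)} = 11$ ($J{\left(K \right)} = 7 - -4 = 7 + 4 = 11$)
$l = -164$ ($l = 164 \left(-1\right) = -164$)
$d = -8$ ($d = 3 - 11 = -8$)
$l d = \left(-164\right) \left(-8\right) = 1312$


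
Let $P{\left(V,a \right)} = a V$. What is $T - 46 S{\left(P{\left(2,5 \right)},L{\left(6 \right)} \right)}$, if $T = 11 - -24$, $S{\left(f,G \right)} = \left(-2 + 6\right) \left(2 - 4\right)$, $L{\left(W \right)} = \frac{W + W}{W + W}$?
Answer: $403$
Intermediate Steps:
$L{\left(W \right)} = 1$ ($L{\left(W \right)} = \frac{2 W}{2 W} = 2 W \frac{1}{2 W} = 1$)
$P{\left(V,a \right)} = V a$
$S{\left(f,G \right)} = -8$ ($S{\left(f,G \right)} = 4 \left(-2\right) = -8$)
$T = 35$ ($T = 11 + 24 = 35$)
$T - 46 S{\left(P{\left(2,5 \right)},L{\left(6 \right)} \right)} = 35 - -368 = 35 + 368 = 403$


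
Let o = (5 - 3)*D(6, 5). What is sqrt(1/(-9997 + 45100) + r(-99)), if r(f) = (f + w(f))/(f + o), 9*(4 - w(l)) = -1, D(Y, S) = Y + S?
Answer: sqrt(183742031605)/386133 ≈ 1.1101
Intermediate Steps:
D(Y, S) = S + Y
w(l) = 37/9 (w(l) = 4 - 1/9*(-1) = 4 + 1/9 = 37/9)
o = 22 (o = (5 - 3)*(5 + 6) = 2*11 = 22)
r(f) = (37/9 + f)/(22 + f) (r(f) = (f + 37/9)/(f + 22) = (37/9 + f)/(22 + f))
sqrt(1/(-9997 + 45100) + r(-99)) = sqrt(1/(-9997 + 45100) + (37/9 - 99)/(22 - 99)) = sqrt(1/35103 - 854/9/(-77)) = sqrt(1/35103 - 1/77*(-854/9)) = sqrt(1/35103 + 122/99) = sqrt(1427555/1158399) = sqrt(183742031605)/386133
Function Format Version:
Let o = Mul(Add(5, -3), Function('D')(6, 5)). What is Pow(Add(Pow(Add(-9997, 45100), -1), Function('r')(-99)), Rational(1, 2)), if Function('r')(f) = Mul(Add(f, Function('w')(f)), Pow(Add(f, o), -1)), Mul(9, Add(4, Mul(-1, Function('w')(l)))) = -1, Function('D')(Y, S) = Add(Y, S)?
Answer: Mul(Rational(1, 386133), Pow(183742031605, Rational(1, 2))) ≈ 1.1101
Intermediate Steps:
Function('D')(Y, S) = Add(S, Y)
Function('w')(l) = Rational(37, 9) (Function('w')(l) = Add(4, Mul(Rational(-1, 9), -1)) = Add(4, Rational(1, 9)) = Rational(37, 9))
o = 22 (o = Mul(Add(5, -3), Add(5, 6)) = Mul(2, 11) = 22)
Function('r')(f) = Mul(Pow(Add(22, f), -1), Add(Rational(37, 9), f)) (Function('r')(f) = Mul(Add(f, Rational(37, 9)), Pow(Add(f, 22), -1)) = Mul(Add(Rational(37, 9), f), Pow(Add(22, f), -1)) = Mul(Pow(Add(22, f), -1), Add(Rational(37, 9), f)))
Pow(Add(Pow(Add(-9997, 45100), -1), Function('r')(-99)), Rational(1, 2)) = Pow(Add(Pow(Add(-9997, 45100), -1), Mul(Pow(Add(22, -99), -1), Add(Rational(37, 9), -99))), Rational(1, 2)) = Pow(Add(Pow(35103, -1), Mul(Pow(-77, -1), Rational(-854, 9))), Rational(1, 2)) = Pow(Add(Rational(1, 35103), Mul(Rational(-1, 77), Rational(-854, 9))), Rational(1, 2)) = Pow(Add(Rational(1, 35103), Rational(122, 99)), Rational(1, 2)) = Pow(Rational(1427555, 1158399), Rational(1, 2)) = Mul(Rational(1, 386133), Pow(183742031605, Rational(1, 2)))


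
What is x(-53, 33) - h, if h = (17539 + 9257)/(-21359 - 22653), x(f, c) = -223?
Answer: -2446970/11003 ≈ -222.39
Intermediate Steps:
h = -6699/11003 (h = 26796/(-44012) = 26796*(-1/44012) = -6699/11003 ≈ -0.60883)
x(-53, 33) - h = -223 - 1*(-6699/11003) = -223 + 6699/11003 = -2446970/11003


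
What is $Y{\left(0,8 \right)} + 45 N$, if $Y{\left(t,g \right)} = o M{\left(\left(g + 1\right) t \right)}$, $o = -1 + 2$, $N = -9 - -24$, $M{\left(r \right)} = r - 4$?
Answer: $671$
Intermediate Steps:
$M{\left(r \right)} = -4 + r$
$N = 15$ ($N = -9 + 24 = 15$)
$o = 1$
$Y{\left(t,g \right)} = -4 + t \left(1 + g\right)$ ($Y{\left(t,g \right)} = 1 \left(-4 + \left(g + 1\right) t\right) = 1 \left(-4 + \left(1 + g\right) t\right) = 1 \left(-4 + t \left(1 + g\right)\right) = -4 + t \left(1 + g\right)$)
$Y{\left(0,8 \right)} + 45 N = \left(-4 + 0 \left(1 + 8\right)\right) + 45 \cdot 15 = \left(-4 + 0 \cdot 9\right) + 675 = \left(-4 + 0\right) + 675 = -4 + 675 = 671$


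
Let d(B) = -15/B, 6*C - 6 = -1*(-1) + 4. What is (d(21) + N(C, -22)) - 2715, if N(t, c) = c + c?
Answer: -19318/7 ≈ -2759.7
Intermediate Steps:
C = 11/6 (C = 1 + (-1*(-1) + 4)/6 = 1 + (1 + 4)/6 = 1 + (1/6)*5 = 1 + 5/6 = 11/6 ≈ 1.8333)
N(t, c) = 2*c
(d(21) + N(C, -22)) - 2715 = (-15/21 + 2*(-22)) - 2715 = (-15*1/21 - 44) - 2715 = (-5/7 - 44) - 2715 = -313/7 - 2715 = -19318/7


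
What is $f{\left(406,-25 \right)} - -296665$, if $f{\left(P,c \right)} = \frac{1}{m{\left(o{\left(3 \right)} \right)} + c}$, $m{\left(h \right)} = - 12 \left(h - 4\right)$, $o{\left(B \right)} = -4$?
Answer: $\frac{21063216}{71} \approx 2.9667 \cdot 10^{5}$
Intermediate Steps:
$m{\left(h \right)} = 48 - 12 h$ ($m{\left(h \right)} = - 12 \left(-4 + h\right) = 48 - 12 h$)
$f{\left(P,c \right)} = \frac{1}{96 + c}$ ($f{\left(P,c \right)} = \frac{1}{\left(48 - -48\right) + c} = \frac{1}{\left(48 + 48\right) + c} = \frac{1}{96 + c}$)
$f{\left(406,-25 \right)} - -296665 = \frac{1}{96 - 25} - -296665 = \frac{1}{71} + 296665 = \frac{21063216}{71}$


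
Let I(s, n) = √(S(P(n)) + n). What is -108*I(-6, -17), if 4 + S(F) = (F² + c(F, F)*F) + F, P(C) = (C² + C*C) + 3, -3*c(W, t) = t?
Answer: -36*√2030406 ≈ -51297.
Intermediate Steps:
c(W, t) = -t/3
P(C) = 3 + 2*C² (P(C) = (C² + C²) + 3 = 2*C² + 3 = 3 + 2*C²)
S(F) = -4 + F + 2*F²/3 (S(F) = -4 + ((F² + (-F/3)*F) + F) = -4 + ((F² - F²/3) + F) = -4 + (2*F²/3 + F) = -4 + (F + 2*F²/3) = -4 + F + 2*F²/3)
I(s, n) = √(-1 + n + 2*n² + 2*(3 + 2*n²)²/3) (I(s, n) = √((-4 + (3 + 2*n²) + 2*(3 + 2*n²)²/3) + n) = √((-1 + 2*n² + 2*(3 + 2*n²)²/3) + n) = √(-1 + n + 2*n² + 2*(3 + 2*n²)²/3))
-108*I(-6, -17) = -36*√(45 + 9*(-17) + 24*(-17)⁴ + 90*(-17)²) = -36*√(45 - 153 + 24*83521 + 90*289) = -36*√(45 - 153 + 2004504 + 26010) = -36*√2030406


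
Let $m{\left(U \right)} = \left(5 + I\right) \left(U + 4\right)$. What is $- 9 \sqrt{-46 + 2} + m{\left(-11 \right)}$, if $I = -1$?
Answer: $-28 - 18 i \sqrt{11} \approx -28.0 - 59.699 i$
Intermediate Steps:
$m{\left(U \right)} = 16 + 4 U$ ($m{\left(U \right)} = \left(5 - 1\right) \left(U + 4\right) = 4 \left(4 + U\right) = 16 + 4 U$)
$- 9 \sqrt{-46 + 2} + m{\left(-11 \right)} = - 9 \sqrt{-46 + 2} + \left(16 + 4 \left(-11\right)\right) = - 9 \sqrt{-44} + \left(16 - 44\right) = - 9 \cdot 2 i \sqrt{11} - 28 = - 18 i \sqrt{11} - 28 = -28 - 18 i \sqrt{11}$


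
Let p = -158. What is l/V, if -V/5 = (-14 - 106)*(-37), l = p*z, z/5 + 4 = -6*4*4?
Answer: -395/111 ≈ -3.5586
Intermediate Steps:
z = -500 (z = -20 + 5*(-6*4*4) = -20 + 5*(-24*4) = -20 + 5*(-96) = -20 - 480 = -500)
l = 79000 (l = -158*(-500) = 79000)
V = -22200 (V = -5*(-14 - 106)*(-37) = -(-600)*(-37) = -5*4440 = -22200)
l/V = 79000/(-22200) = 79000*(-1/22200) = -395/111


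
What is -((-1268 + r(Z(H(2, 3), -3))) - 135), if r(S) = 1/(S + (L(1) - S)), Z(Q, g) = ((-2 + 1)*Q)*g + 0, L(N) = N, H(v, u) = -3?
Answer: 1402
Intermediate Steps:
Z(Q, g) = -Q*g (Z(Q, g) = (-Q)*g + 0 = -Q*g + 0 = -Q*g)
r(S) = 1 (r(S) = 1/(S + (1 - S)) = 1/1 = 1)
-((-1268 + r(Z(H(2, 3), -3))) - 135) = -((-1268 + 1) - 135) = -(-1267 - 135) = -1*(-1402) = 1402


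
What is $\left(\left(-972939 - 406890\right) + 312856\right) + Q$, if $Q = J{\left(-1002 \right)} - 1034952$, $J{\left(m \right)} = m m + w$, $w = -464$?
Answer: $-1098385$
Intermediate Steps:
$J{\left(m \right)} = -464 + m^{2}$ ($J{\left(m \right)} = m m - 464 = m^{2} - 464 = -464 + m^{2}$)
$Q = -31412$ ($Q = \left(-464 + \left(-1002\right)^{2}\right) - 1034952 = \left(-464 + 1004004\right) - 1034952 = 1003540 - 1034952 = -31412$)
$\left(\left(-972939 - 406890\right) + 312856\right) + Q = \left(\left(-972939 - 406890\right) + 312856\right) - 31412 = \left(-1379829 + 312856\right) - 31412 = -1066973 - 31412 = -1098385$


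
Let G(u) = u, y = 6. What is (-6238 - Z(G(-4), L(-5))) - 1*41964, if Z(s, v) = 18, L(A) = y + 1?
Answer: -48220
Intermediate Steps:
L(A) = 7 (L(A) = 6 + 1 = 7)
(-6238 - Z(G(-4), L(-5))) - 1*41964 = (-6238 - 1*18) - 1*41964 = (-6238 - 18) - 41964 = -6256 - 41964 = -48220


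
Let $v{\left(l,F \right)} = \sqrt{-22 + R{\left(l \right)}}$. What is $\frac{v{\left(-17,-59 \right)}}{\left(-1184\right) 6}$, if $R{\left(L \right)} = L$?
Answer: $- \frac{i \sqrt{39}}{7104} \approx - 0.00087908 i$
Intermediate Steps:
$v{\left(l,F \right)} = \sqrt{-22 + l}$
$\frac{v{\left(-17,-59 \right)}}{\left(-1184\right) 6} = \frac{\sqrt{-22 - 17}}{\left(-1184\right) 6} = \frac{\sqrt{-39}}{-7104} = i \sqrt{39} \left(- \frac{1}{7104}\right) = - \frac{i \sqrt{39}}{7104}$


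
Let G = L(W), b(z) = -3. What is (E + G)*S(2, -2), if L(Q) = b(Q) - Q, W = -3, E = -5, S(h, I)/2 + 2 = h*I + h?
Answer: 40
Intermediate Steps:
S(h, I) = -4 + 2*h + 2*I*h (S(h, I) = -4 + 2*(h*I + h) = -4 + 2*(I*h + h) = -4 + 2*(h + I*h) = -4 + (2*h + 2*I*h) = -4 + 2*h + 2*I*h)
L(Q) = -3 - Q
G = 0 (G = -3 - 1*(-3) = -3 + 3 = 0)
(E + G)*S(2, -2) = (-5 + 0)*(-4 + 2*2 + 2*(-2)*2) = -5*(-4 + 4 - 8) = -5*(-8) = 40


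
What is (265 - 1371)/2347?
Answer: -1106/2347 ≈ -0.47124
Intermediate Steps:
(265 - 1371)/2347 = -1106*1/2347 = -1106/2347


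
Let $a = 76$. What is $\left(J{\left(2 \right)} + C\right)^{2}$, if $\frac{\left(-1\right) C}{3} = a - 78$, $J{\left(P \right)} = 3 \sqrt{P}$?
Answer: $54 + 36 \sqrt{2} \approx 104.91$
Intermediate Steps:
$C = 6$ ($C = - 3 \left(76 - 78\right) = \left(-3\right) \left(-2\right) = 6$)
$\left(J{\left(2 \right)} + C\right)^{2} = \left(3 \sqrt{2} + 6\right)^{2} = \left(6 + 3 \sqrt{2}\right)^{2}$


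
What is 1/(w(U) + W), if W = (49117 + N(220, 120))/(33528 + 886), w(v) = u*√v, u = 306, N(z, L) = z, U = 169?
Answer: 34414/136948229 ≈ 0.00025129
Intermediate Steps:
w(v) = 306*√v
W = 49337/34414 (W = (49117 + 220)/(33528 + 886) = 49337/34414 ≈ 1.4336)
1/(w(U) + W) = 1/(306*√169 + 49337/34414) = 1/(306*13 + 49337/34414) = 1/(3978 + 49337/34414) = 1/(136948229/34414) = 34414/136948229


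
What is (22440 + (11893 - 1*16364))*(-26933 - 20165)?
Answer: -846303962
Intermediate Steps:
(22440 + (11893 - 1*16364))*(-26933 - 20165) = (22440 + (11893 - 16364))*(-47098) = (22440 - 4471)*(-47098) = 17969*(-47098) = -846303962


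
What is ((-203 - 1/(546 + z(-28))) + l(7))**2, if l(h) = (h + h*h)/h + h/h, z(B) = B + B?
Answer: 9036593721/240100 ≈ 37637.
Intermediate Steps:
z(B) = 2*B
l(h) = 1 + (h + h**2)/h (l(h) = (h + h**2)/h + 1 = 1 + (h + h**2)/h)
((-203 - 1/(546 + z(-28))) + l(7))**2 = ((-203 - 1/(546 + 2*(-28))) + (2 + 7))**2 = ((-203 - 1/(546 - 56)) + 9)**2 = ((-203 - 1/490) + 9)**2 = (-99471/490 + 9)**2 = (-95061/490)**2 = 9036593721/240100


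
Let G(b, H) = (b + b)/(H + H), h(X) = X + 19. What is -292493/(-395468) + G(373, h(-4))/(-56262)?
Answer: 123348053963/166873654620 ≈ 0.73917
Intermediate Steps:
h(X) = 19 + X
G(b, H) = b/H (G(b, H) = (2*b)/((2*H)) = (2*b)*(1/(2*H)) = b/H)
-292493/(-395468) + G(373, h(-4))/(-56262) = -292493/(-395468) + (373/(19 - 4))/(-56262) = -292493*(-1/395468) + (373/15)*(-1/56262) = 292493/395468 + (373*(1/15))*(-1/56262) = 292493/395468 + (373/15)*(-1/56262) = 292493/395468 - 373/843930 = 123348053963/166873654620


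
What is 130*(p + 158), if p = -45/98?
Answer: 1003535/49 ≈ 20480.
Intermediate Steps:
p = -45/98 (p = -45*1/98 = -45/98 ≈ -0.45918)
130*(p + 158) = 130*(-45/98 + 158) = 130*(15439/98) = 1003535/49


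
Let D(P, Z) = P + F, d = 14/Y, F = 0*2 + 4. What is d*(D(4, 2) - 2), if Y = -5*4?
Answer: -21/5 ≈ -4.2000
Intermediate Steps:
Y = -20
F = 4 (F = 0 + 4 = 4)
d = -7/10 (d = 14/(-20) = 14*(-1/20) = -7/10 ≈ -0.70000)
D(P, Z) = 4 + P (D(P, Z) = P + 4 = 4 + P)
d*(D(4, 2) - 2) = -7*((4 + 4) - 2)/10 = -7*(8 - 2)/10 = -7/10*6 = -21/5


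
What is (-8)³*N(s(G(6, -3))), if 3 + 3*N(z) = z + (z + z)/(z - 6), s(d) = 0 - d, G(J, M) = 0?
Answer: 512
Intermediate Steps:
s(d) = -d
N(z) = -1 + z/3 + 2*z/(3*(-6 + z)) (N(z) = -1 + (z + (z + z)/(z - 6))/3 = -1 + (z + (2*z)/(-6 + z))/3 = -1 + (z + 2*z/(-6 + z))/3 = -1 + (z/3 + 2*z/(3*(-6 + z))) = -1 + z/3 + 2*z/(3*(-6 + z)))
(-8)³*N(s(G(6, -3))) = (-8)³*((18 + (-1*0)² - (-7)*0)/(3*(-6 - 1*0))) = -512*(18 + 0² - 7*0)/(3*(-6 + 0)) = -512*(18 + 0 + 0)/(3*(-6)) = -512*(-1)*18/(3*6) = -512*(-1) = 512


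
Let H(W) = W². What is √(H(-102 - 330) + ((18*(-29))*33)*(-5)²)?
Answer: 3*I*√27114 ≈ 493.99*I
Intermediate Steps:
√(H(-102 - 330) + ((18*(-29))*33)*(-5)²) = √((-102 - 330)² + ((18*(-29))*33)*(-5)²) = √((-432)² - 522*33*25) = √(186624 - 17226*25) = √(186624 - 430650) = √(-244026) = 3*I*√27114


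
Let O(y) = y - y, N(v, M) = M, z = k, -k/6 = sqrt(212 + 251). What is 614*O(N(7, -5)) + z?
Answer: -6*sqrt(463) ≈ -129.10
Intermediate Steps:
k = -6*sqrt(463) (k = -6*sqrt(212 + 251) = -6*sqrt(463) ≈ -129.10)
z = -6*sqrt(463) ≈ -129.10
O(y) = 0
614*O(N(7, -5)) + z = 614*0 - 6*sqrt(463) = 0 - 6*sqrt(463) = -6*sqrt(463)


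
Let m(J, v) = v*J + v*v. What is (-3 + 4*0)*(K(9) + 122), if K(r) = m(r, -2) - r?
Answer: -297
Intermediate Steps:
m(J, v) = v**2 + J*v (m(J, v) = J*v + v**2 = v**2 + J*v)
K(r) = 4 - 3*r (K(r) = -2*(r - 2) - r = -2*(-2 + r) - r = (4 - 2*r) - r = 4 - 3*r)
(-3 + 4*0)*(K(9) + 122) = (-3 + 4*0)*((4 - 3*9) + 122) = (-3 + 0)*((4 - 27) + 122) = -3*(-23 + 122) = -3*99 = -297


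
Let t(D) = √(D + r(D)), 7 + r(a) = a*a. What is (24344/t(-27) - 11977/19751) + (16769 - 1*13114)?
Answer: 72177928/19751 + 24344*√695/695 ≈ 4577.8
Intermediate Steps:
r(a) = -7 + a² (r(a) = -7 + a*a = -7 + a²)
t(D) = √(-7 + D + D²) (t(D) = √(D + (-7 + D²)) = √(-7 + D + D²))
(24344/t(-27) - 11977/19751) + (16769 - 1*13114) = (24344/(√(-7 - 27 + (-27)²)) - 11977/19751) + (16769 - 1*13114) = (24344/(√(-7 - 27 + 729)) - 11977*1/19751) + (16769 - 13114) = (24344/(√695) - 11977/19751) + 3655 = (24344*(√695/695) - 11977/19751) + 3655 = (24344*√695/695 - 11977/19751) + 3655 = (-11977/19751 + 24344*√695/695) + 3655 = 72177928/19751 + 24344*√695/695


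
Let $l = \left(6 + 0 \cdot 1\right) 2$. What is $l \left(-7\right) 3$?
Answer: $-252$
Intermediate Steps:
$l = 12$ ($l = \left(6 + 0\right) 2 = 6 \cdot 2 = 12$)
$l \left(-7\right) 3 = 12 \left(-7\right) 3 = \left(-84\right) 3 = -252$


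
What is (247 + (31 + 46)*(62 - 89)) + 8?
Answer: -1824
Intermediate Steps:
(247 + (31 + 46)*(62 - 89)) + 8 = (247 + 77*(-27)) + 8 = (247 - 2079) + 8 = -1832 + 8 = -1824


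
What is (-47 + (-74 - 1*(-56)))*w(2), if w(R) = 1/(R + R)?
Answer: -65/4 ≈ -16.250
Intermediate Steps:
w(R) = 1/(2*R)
(-47 + (-74 - 1*(-56)))*w(2) = (-47 + (-74 - 1*(-56)))*((½)/2) = (-47 + (-74 + 56))*((½)*(½)) = (-47 - 18)*(¼) = -65*¼ = -65/4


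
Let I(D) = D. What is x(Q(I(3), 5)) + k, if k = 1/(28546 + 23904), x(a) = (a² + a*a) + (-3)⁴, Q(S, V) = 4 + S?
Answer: 9388551/52450 ≈ 179.00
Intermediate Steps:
x(a) = 81 + 2*a² (x(a) = (a² + a²) + 81 = 2*a² + 81 = 81 + 2*a²)
k = 1/52450 ≈ 1.9066e-5
x(Q(I(3), 5)) + k = (81 + 2*(4 + 3)²) + 1/52450 = (81 + 2*7²) + 1/52450 = (81 + 2*49) + 1/52450 = (81 + 98) + 1/52450 = 179 + 1/52450 = 9388551/52450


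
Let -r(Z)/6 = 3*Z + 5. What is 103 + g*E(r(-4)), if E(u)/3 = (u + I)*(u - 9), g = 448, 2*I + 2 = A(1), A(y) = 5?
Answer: 1929415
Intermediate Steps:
I = 3/2 (I = -1 + (½)*5 = -1 + 5/2 = 3/2 ≈ 1.5000)
r(Z) = -30 - 18*Z (r(Z) = -6*(3*Z + 5) = -6*(5 + 3*Z) = -30 - 18*Z)
E(u) = 3*(-9 + u)*(3/2 + u) (E(u) = 3*((u + 3/2)*(u - 9)) = 3*((3/2 + u)*(-9 + u)) = 3*((-9 + u)*(3/2 + u)) = 3*(-9 + u)*(3/2 + u))
103 + g*E(r(-4)) = 103 + 448*(-81/2 + 3*(-30 - 18*(-4))² - 45*(-30 - 18*(-4))/2) = 103 + 448*(-81/2 + 3*(-30 + 72)² - 45*(-30 + 72)/2) = 103 + 448*(-81/2 + 3*42² - 45/2*42) = 103 + 448*(-81/2 + 3*1764 - 945) = 103 + 448*(-81/2 + 5292 - 945) = 103 + 448*(8613/2) = 103 + 1929312 = 1929415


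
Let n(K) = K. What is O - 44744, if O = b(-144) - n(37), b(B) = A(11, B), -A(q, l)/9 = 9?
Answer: -44862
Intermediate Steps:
A(q, l) = -81 (A(q, l) = -9*9 = -81)
b(B) = -81
O = -118 (O = -81 - 1*37 = -81 - 37 = -118)
O - 44744 = -118 - 44744 = -44862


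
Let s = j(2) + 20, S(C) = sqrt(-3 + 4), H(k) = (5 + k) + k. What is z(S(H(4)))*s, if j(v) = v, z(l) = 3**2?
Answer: 198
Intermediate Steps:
H(k) = 5 + 2*k
S(C) = 1 (S(C) = sqrt(1) = 1)
z(l) = 9
s = 22 (s = 2 + 20 = 22)
z(S(H(4)))*s = 9*22 = 198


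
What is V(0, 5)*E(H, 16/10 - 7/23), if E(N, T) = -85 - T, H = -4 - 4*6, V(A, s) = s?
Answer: -9924/23 ≈ -431.48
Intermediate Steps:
H = -28 (H = -4 - 24 = -28)
V(0, 5)*E(H, 16/10 - 7/23) = 5*(-85 - (16/10 - 7/23)) = 5*(-85 - (16*(⅒) - 7*1/23)) = 5*(-85 - (8/5 - 7/23)) = 5*(-85 - 1*149/115) = 5*(-85 - 149/115) = 5*(-9924/115) = -9924/23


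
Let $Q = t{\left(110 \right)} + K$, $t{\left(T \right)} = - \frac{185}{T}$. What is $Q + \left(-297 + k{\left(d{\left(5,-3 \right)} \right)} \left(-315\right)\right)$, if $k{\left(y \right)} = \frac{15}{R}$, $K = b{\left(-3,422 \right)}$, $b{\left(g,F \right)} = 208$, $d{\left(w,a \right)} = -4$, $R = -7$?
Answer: $\frac{12855}{22} \approx 584.32$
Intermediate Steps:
$K = 208$
$k{\left(y \right)} = - \frac{15}{7}$ ($k{\left(y \right)} = \frac{15}{-7} = 15 \left(- \frac{1}{7}\right) = - \frac{15}{7}$)
$Q = \frac{4539}{22}$ ($Q = - \frac{185}{110} + 208 = \left(-185\right) \frac{1}{110} + 208 = - \frac{37}{22} + 208 = \frac{4539}{22} \approx 206.32$)
$Q + \left(-297 + k{\left(d{\left(5,-3 \right)} \right)} \left(-315\right)\right) = \frac{4539}{22} - -378 = \frac{4539}{22} + \left(-297 + 675\right) = \frac{4539}{22} + 378 = \frac{12855}{22}$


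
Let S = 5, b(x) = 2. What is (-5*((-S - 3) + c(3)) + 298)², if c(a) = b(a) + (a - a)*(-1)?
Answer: 107584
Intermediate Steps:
c(a) = 2 (c(a) = 2 + (a - a)*(-1) = 2 + 0*(-1) = 2 + 0 = 2)
(-5*((-S - 3) + c(3)) + 298)² = (-5*((-1*5 - 3) + 2) + 298)² = (-5*((-5 - 3) + 2) + 298)² = (-5*(-8 + 2) + 298)² = (-5*(-6) + 298)² = (30 + 298)² = 328² = 107584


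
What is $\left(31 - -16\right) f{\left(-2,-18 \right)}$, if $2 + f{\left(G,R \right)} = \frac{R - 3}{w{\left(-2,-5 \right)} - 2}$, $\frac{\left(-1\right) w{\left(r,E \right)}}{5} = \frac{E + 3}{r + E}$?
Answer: $\frac{1551}{8} \approx 193.88$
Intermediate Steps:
$w{\left(r,E \right)} = - \frac{5 \left(3 + E\right)}{E + r}$ ($w{\left(r,E \right)} = - 5 \frac{E + 3}{r + E} = - 5 \frac{3 + E}{E + r} = - \frac{5 \left(3 + E\right)}{E + r}$)
$f{\left(G,R \right)} = - \frac{9}{8} - \frac{7 R}{24}$ ($f{\left(G,R \right)} = -2 + \frac{R - 3}{\frac{5 \left(-3 - -5\right)}{-5 - 2} - 2} = -2 + \frac{-3 + R}{\frac{5 \left(-3 + 5\right)}{-7} - 2} = -2 + \frac{-3 + R}{5 \left(- \frac{1}{7}\right) 2 - 2} = -2 + \frac{-3 + R}{- \frac{10}{7} - 2} = -2 + \frac{-3 + R}{- \frac{24}{7}} = -2 + \left(-3 + R\right) \left(- \frac{7}{24}\right) = -2 - \left(- \frac{7}{8} + \frac{7 R}{24}\right) = - \frac{9}{8} - \frac{7 R}{24}$)
$\left(31 - -16\right) f{\left(-2,-18 \right)} = \left(31 - -16\right) \left(- \frac{9}{8} - - \frac{21}{4}\right) = \left(31 + 16\right) \left(- \frac{9}{8} + \frac{21}{4}\right) = 47 \cdot \frac{33}{8} = \frac{1551}{8}$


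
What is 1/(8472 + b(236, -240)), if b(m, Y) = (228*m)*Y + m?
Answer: -1/12905212 ≈ -7.7488e-8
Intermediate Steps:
b(m, Y) = m + 228*Y*m (b(m, Y) = 228*Y*m + m = m + 228*Y*m)
1/(8472 + b(236, -240)) = 1/(8472 + 236*(1 + 228*(-240))) = 1/(8472 + 236*(1 - 54720)) = 1/(8472 + 236*(-54719)) = 1/(8472 - 12913684) = 1/(-12905212) = -1/12905212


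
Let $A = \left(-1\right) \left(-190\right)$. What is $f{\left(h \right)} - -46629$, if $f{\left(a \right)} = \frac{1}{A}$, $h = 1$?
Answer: $\frac{8859511}{190} \approx 46629.0$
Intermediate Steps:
$A = 190$
$f{\left(a \right)} = \frac{1}{190}$
$f{\left(h \right)} - -46629 = \frac{1}{190} - -46629 = \frac{1}{190} + 46629 = \frac{8859511}{190}$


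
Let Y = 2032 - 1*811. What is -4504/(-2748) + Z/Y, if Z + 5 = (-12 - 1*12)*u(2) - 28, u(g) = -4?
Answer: 472709/279609 ≈ 1.6906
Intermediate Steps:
Z = 63 (Z = -5 + ((-12 - 1*12)*(-4) - 28) = -5 + ((-12 - 12)*(-4) - 28) = -5 + (-24*(-4) - 28) = -5 + (96 - 28) = -5 + 68 = 63)
Y = 1221 (Y = 2032 - 811 = 1221)
-4504/(-2748) + Z/Y = -4504/(-2748) + 63/1221 = -4504*(-1/2748) + 63*(1/1221) = 1126/687 + 21/407 = 472709/279609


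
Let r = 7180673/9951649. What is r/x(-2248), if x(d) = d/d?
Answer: 7180673/9951649 ≈ 0.72156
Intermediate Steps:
r = 7180673/9951649 (r = 7180673*(1/9951649) = 7180673/9951649 ≈ 0.72156)
x(d) = 1
r/x(-2248) = (7180673/9951649)/1 = (7180673/9951649)*1 = 7180673/9951649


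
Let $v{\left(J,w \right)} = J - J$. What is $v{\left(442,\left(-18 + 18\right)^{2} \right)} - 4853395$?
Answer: $-4853395$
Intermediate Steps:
$v{\left(J,w \right)} = 0$
$v{\left(442,\left(-18 + 18\right)^{2} \right)} - 4853395 = 0 - 4853395 = -4853395$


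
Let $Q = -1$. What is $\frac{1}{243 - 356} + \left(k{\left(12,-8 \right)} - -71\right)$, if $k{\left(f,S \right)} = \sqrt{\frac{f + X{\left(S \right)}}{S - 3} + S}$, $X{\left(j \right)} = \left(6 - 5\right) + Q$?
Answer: $\frac{8022}{113} + \frac{10 i \sqrt{11}}{11} \approx 70.991 + 3.0151 i$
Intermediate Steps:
$X{\left(j \right)} = 0$ ($X{\left(j \right)} = \left(6 - 5\right) - 1 = 1 - 1 = 0$)
$k{\left(f,S \right)} = \sqrt{S + \frac{f}{-3 + S}}$ ($k{\left(f,S \right)} = \sqrt{\frac{f + 0}{S - 3} + S} = \sqrt{\frac{f}{-3 + S} + S} = \sqrt{S + \frac{f}{-3 + S}}$)
$\frac{1}{243 - 356} + \left(k{\left(12,-8 \right)} - -71\right) = \frac{1}{243 - 356} + \left(\sqrt{\frac{12 - 8 \left(-3 - 8\right)}{-3 - 8}} - -71\right) = \frac{1}{-113} + \left(\sqrt{\frac{12 - -88}{-11}} + 71\right) = - \frac{1}{113} + \left(\sqrt{- \frac{12 + 88}{11}} + 71\right) = - \frac{1}{113} + \left(\sqrt{\left(- \frac{1}{11}\right) 100} + 71\right) = - \frac{1}{113} + \left(\sqrt{- \frac{100}{11}} + 71\right) = - \frac{1}{113} + \left(\frac{10 i \sqrt{11}}{11} + 71\right) = - \frac{1}{113} + \left(71 + \frac{10 i \sqrt{11}}{11}\right) = \frac{8022}{113} + \frac{10 i \sqrt{11}}{11}$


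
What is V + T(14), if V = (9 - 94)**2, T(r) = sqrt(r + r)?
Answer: 7225 + 2*sqrt(7) ≈ 7230.3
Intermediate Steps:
T(r) = sqrt(2)*sqrt(r) (T(r) = sqrt(2*r) = sqrt(2)*sqrt(r))
V = 7225 (V = (-85)**2 = 7225)
V + T(14) = 7225 + sqrt(2)*sqrt(14) = 7225 + 2*sqrt(7)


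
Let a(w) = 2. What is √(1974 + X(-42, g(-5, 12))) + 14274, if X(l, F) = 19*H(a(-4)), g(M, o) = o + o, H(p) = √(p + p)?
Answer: 14274 + 2*√503 ≈ 14319.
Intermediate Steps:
H(p) = √2*√p (H(p) = √(2*p) = √2*√p)
g(M, o) = 2*o
X(l, F) = 38 (X(l, F) = 19*(√2*√2) = 19*2 = 38)
√(1974 + X(-42, g(-5, 12))) + 14274 = √(1974 + 38) + 14274 = √2012 + 14274 = 2*√503 + 14274 = 14274 + 2*√503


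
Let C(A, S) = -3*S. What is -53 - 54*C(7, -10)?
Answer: -1673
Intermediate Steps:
-53 - 54*C(7, -10) = -53 - (-162)*(-10) = -53 - 54*30 = -53 - 1620 = -1673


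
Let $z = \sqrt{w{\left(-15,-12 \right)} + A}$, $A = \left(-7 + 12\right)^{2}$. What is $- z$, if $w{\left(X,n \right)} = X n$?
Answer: $- \sqrt{205} \approx -14.318$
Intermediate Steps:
$A = 25$ ($A = 5^{2} = 25$)
$z = \sqrt{205}$ ($z = \sqrt{\left(-15\right) \left(-12\right) + 25} = \sqrt{180 + 25} = \sqrt{205} \approx 14.318$)
$- z = - \sqrt{205}$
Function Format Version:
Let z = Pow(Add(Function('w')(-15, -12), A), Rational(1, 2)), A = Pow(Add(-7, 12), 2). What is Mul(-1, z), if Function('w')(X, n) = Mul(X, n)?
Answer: Mul(-1, Pow(205, Rational(1, 2))) ≈ -14.318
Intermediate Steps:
A = 25 (A = Pow(5, 2) = 25)
z = Pow(205, Rational(1, 2)) (z = Pow(Add(Mul(-15, -12), 25), Rational(1, 2)) = Pow(Add(180, 25), Rational(1, 2)) = Pow(205, Rational(1, 2)) ≈ 14.318)
Mul(-1, z) = Mul(-1, Pow(205, Rational(1, 2)))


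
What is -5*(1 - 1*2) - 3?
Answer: 2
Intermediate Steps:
-5*(1 - 1*2) - 3 = -5*(1 - 2) - 3 = -5*(-1) - 3 = 5 - 3 = 2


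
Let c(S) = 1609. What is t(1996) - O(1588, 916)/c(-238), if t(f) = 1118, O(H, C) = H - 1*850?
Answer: 1798124/1609 ≈ 1117.5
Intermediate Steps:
O(H, C) = -850 + H (O(H, C) = H - 850 = -850 + H)
t(1996) - O(1588, 916)/c(-238) = 1118 - (-850 + 1588)/1609 = 1118 - 738/1609 = 1798124/1609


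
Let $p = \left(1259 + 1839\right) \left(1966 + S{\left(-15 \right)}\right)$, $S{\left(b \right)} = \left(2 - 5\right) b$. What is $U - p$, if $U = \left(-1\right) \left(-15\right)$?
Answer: $-6230063$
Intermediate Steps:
$S{\left(b \right)} = - 3 b$
$U = 15$
$p = 6230078$ ($p = \left(1259 + 1839\right) \left(1966 - -45\right) = 3098 \left(1966 + 45\right) = 3098 \cdot 2011 = 6230078$)
$U - p = 15 - 6230078 = -6230063$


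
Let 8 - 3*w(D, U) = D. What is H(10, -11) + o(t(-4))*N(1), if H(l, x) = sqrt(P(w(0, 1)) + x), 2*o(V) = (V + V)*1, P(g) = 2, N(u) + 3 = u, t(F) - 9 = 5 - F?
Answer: -36 + 3*I ≈ -36.0 + 3.0*I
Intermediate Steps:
w(D, U) = 8/3 - D/3
t(F) = 14 - F (t(F) = 9 + (5 - F) = 14 - F)
N(u) = -3 + u
o(V) = V (o(V) = ((V + V)*1)/2 = ((2*V)*1)/2 = (2*V)/2 = V)
H(l, x) = sqrt(2 + x)
H(10, -11) + o(t(-4))*N(1) = sqrt(2 - 11) + (14 - 1*(-4))*(-3 + 1) = sqrt(-9) + (14 + 4)*(-2) = 3*I + 18*(-2) = 3*I - 36 = -36 + 3*I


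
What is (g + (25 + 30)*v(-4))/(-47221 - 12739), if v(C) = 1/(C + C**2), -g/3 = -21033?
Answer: -757243/719520 ≈ -1.0524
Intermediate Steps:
g = 63099 (g = -3*(-21033) = 63099)
(g + (25 + 30)*v(-4))/(-47221 - 12739) = (63099 + (25 + 30)*(1/((-4)*(1 - 4))))/(-47221 - 12739) = (63099 + 55*(-1/4/(-3)))/(-59960) = (63099 + 55*(-1/4*(-1/3)))*(-1/59960) = (63099 + 55*(1/12))*(-1/59960) = (63099 + 55/12)*(-1/59960) = (757243/12)*(-1/59960) = -757243/719520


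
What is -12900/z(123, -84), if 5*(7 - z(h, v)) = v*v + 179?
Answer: 215/24 ≈ 8.9583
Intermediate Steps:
z(h, v) = -144/5 - v**2/5 (z(h, v) = 7 - (v*v + 179)/5 = 7 - (v**2 + 179)/5 = 7 - (179 + v**2)/5 = 7 + (-179/5 - v**2/5) = -144/5 - v**2/5)
-12900/z(123, -84) = -12900/(-144/5 - 1/5*(-84)**2) = -12900/(-144/5 - 1/5*7056) = -12900/(-144/5 - 7056/5) = -12900/(-1440) = -12900*(-1/1440) = 215/24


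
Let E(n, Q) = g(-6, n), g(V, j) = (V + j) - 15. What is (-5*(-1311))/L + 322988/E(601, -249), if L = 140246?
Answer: 11325394237/20335670 ≈ 556.92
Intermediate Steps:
g(V, j) = -15 + V + j
E(n, Q) = -21 + n (E(n, Q) = -15 - 6 + n = -21 + n)
(-5*(-1311))/L + 322988/E(601, -249) = -5*(-1311)/140246 + 322988/(-21 + 601) = 6555*(1/140246) + 322988/580 = 6555/140246 + 322988*(1/580) = 6555/140246 + 80747/145 = 11325394237/20335670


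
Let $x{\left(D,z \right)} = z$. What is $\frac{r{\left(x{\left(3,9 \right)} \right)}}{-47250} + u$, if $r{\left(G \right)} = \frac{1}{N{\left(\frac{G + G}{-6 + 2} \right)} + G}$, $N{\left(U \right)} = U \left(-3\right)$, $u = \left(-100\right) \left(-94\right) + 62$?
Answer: $\frac{10059288749}{1063125} \approx 9462.0$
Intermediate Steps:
$u = 9462$ ($u = 9400 + 62 = 9462$)
$N{\left(U \right)} = - 3 U$
$r{\left(G \right)} = \frac{2}{5 G}$ ($r{\left(G \right)} = \frac{1}{- 3 \frac{G + G}{-6 + 2} + G} = \frac{1}{- 3 \frac{2 G}{-4} + G} = \frac{1}{- 3 \cdot 2 G \left(- \frac{1}{4}\right) + G} = \frac{1}{- 3 \left(- \frac{G}{2}\right) + G} = \frac{1}{\frac{3 G}{2} + G} = \frac{1}{\frac{5}{2} G} = \frac{2}{5 G}$)
$\frac{r{\left(x{\left(3,9 \right)} \right)}}{-47250} + u = \frac{\frac{2}{5} \cdot \frac{1}{9}}{-47250} + 9462 = \frac{2}{5} \cdot \frac{1}{9} \left(- \frac{1}{47250}\right) + 9462 = \frac{2}{45} \left(- \frac{1}{47250}\right) + 9462 = - \frac{1}{1063125} + 9462 = \frac{10059288749}{1063125}$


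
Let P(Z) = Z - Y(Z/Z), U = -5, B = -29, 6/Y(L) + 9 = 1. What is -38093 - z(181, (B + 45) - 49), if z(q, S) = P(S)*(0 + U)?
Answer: -153017/4 ≈ -38254.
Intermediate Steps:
Y(L) = -¾ (Y(L) = 6/(-9 + 1) = 6/(-8) = 6*(-⅛) = -¾)
P(Z) = ¾ + Z (P(Z) = Z - 1*(-¾) = Z + ¾ = ¾ + Z)
z(q, S) = -15/4 - 5*S (z(q, S) = (¾ + S)*(0 - 5) = (¾ + S)*(-5) = -15/4 - 5*S)
-38093 - z(181, (B + 45) - 49) = -38093 - (-15/4 - 5*((-29 + 45) - 49)) = -38093 - (-15/4 - 5*(16 - 49)) = -38093 - (-15/4 - 5*(-33)) = -38093 - (-15/4 + 165) = -38093 - 1*645/4 = -38093 - 645/4 = -153017/4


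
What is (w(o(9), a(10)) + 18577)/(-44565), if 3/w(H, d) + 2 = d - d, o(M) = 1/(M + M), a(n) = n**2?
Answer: -37151/89130 ≈ -0.41682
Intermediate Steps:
o(M) = 1/(2*M)
w(H, d) = -3/2 (w(H, d) = 3/(-2 + (d - d)) = 3/(-2 + 0) = 3/(-2) = 3*(-1/2) = -3/2)
(w(o(9), a(10)) + 18577)/(-44565) = (-3/2 + 18577)/(-44565) = (37151/2)*(-1/44565) = -37151/89130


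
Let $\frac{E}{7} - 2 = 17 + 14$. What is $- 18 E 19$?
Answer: $-79002$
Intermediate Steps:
$E = 231$ ($E = 14 + 7 \left(17 + 14\right) = 14 + 7 \cdot 31 = 14 + 217 = 231$)
$- 18 E 19 = \left(-18\right) 231 \cdot 19 = \left(-4158\right) 19 = -79002$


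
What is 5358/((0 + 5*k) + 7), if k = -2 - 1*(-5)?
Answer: 2679/11 ≈ 243.55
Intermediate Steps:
k = 3 (k = -2 + 5 = 3)
5358/((0 + 5*k) + 7) = 5358/((0 + 5*3) + 7) = 5358/((0 + 15) + 7) = 5358/(15 + 7) = 5358/22 = 5358*(1/22) = 2679/11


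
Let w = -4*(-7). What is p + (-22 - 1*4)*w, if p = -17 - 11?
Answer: -756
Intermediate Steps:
w = 28
p = -28
p + (-22 - 1*4)*w = -28 + (-22 - 1*4)*28 = -28 + (-22 - 4)*28 = -28 - 26*28 = -28 - 728 = -756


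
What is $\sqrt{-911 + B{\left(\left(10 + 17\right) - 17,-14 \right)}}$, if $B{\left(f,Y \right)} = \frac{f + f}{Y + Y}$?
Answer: $\frac{i \sqrt{44674}}{7} \approx 30.195 i$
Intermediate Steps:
$B{\left(f,Y \right)} = \frac{f}{Y}$ ($B{\left(f,Y \right)} = \frac{2 f}{2 Y} = 2 f \frac{1}{2 Y} = \frac{f}{Y}$)
$\sqrt{-911 + B{\left(\left(10 + 17\right) - 17,-14 \right)}} = \sqrt{-911 + \frac{\left(10 + 17\right) - 17}{-14}} = \sqrt{-911 + \left(27 - 17\right) \left(- \frac{1}{14}\right)} = \sqrt{-911 + 10 \left(- \frac{1}{14}\right)} = \sqrt{-911 - \frac{5}{7}} = \sqrt{- \frac{6382}{7}} = \frac{i \sqrt{44674}}{7}$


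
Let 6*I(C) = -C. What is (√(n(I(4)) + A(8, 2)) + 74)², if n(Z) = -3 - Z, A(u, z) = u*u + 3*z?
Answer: (222 + √609)²/9 ≈ 6761.1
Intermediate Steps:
I(C) = -C/6 (I(C) = (-C)/6 = -C/6)
A(u, z) = u² + 3*z
(√(n(I(4)) + A(8, 2)) + 74)² = (√((-3 - (-1)*4/6) + (8² + 3*2)) + 74)² = (√((-3 - 1*(-⅔)) + (64 + 6)) + 74)² = (√((-3 + ⅔) + 70) + 74)² = (√(-7/3 + 70) + 74)² = (√(203/3) + 74)² = (√609/3 + 74)² = (74 + √609/3)²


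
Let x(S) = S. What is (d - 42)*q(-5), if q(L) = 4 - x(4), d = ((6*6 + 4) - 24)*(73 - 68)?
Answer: 0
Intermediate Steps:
d = 80 (d = ((36 + 4) - 24)*5 = (40 - 24)*5 = 16*5 = 80)
q(L) = 0 (q(L) = 4 - 1*4 = 4 - 4 = 0)
(d - 42)*q(-5) = (80 - 42)*0 = 38*0 = 0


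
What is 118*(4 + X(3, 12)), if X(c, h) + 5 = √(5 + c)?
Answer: -118 + 236*√2 ≈ 215.75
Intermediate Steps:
X(c, h) = -5 + √(5 + c)
118*(4 + X(3, 12)) = 118*(4 + (-5 + √(5 + 3))) = 118*(4 + (-5 + √8)) = 118*(4 + (-5 + 2*√2)) = 118*(-1 + 2*√2) = -118 + 236*√2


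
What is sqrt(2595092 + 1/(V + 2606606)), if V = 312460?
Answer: sqrt(22112639607627475818)/2919066 ≈ 1610.9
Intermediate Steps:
sqrt(2595092 + 1/(V + 2606606)) = sqrt(2595092 + 1/(312460 + 2606606)) = sqrt(2595092 + 1/2919066) = sqrt(7575244824073/2919066) = sqrt(22112639607627475818)/2919066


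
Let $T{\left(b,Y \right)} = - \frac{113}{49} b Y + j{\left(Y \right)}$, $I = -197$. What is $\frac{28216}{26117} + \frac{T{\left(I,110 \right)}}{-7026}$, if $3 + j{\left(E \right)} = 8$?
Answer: $- \frac{1107047399}{183498042} \approx -6.033$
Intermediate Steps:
$j{\left(E \right)} = 5$ ($j{\left(E \right)} = -3 + 8 = 5$)
$T{\left(b,Y \right)} = 5 - \frac{113 Y b}{49}$ ($T{\left(b,Y \right)} = - \frac{113}{49} b Y + 5 = \left(-113\right) \frac{1}{49} b Y + 5 = - \frac{113 b}{49} Y + 5 = - \frac{113 Y b}{49} + 5 = 5 - \frac{113 Y b}{49}$)
$\frac{28216}{26117} + \frac{T{\left(I,110 \right)}}{-7026} = \frac{28216}{26117} + \frac{5 - \frac{12430}{49} \left(-197\right)}{-7026} = 28216 \cdot \frac{1}{26117} + \left(5 + \frac{2448710}{49}\right) \left(- \frac{1}{7026}\right) = \frac{28216}{26117} + \frac{2448955}{49} \left(- \frac{1}{7026}\right) = \frac{28216}{26117} - \frac{2448955}{344274} = - \frac{1107047399}{183498042}$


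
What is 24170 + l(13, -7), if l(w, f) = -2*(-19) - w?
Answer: 24195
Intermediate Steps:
l(w, f) = 38 - w
24170 + l(13, -7) = 24170 + (38 - 1*13) = 24170 + (38 - 13) = 24170 + 25 = 24195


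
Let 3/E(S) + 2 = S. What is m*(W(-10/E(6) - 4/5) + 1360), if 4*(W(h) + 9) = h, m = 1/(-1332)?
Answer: -5053/4995 ≈ -1.0116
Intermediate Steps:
E(S) = 3/(-2 + S)
m = -1/1332 ≈ -0.00075075
W(h) = -9 + h/4
m*(W(-10/E(6) - 4/5) + 1360) = -((-9 + (-10/(3/(-2 + 6)) - 4/5)/4) + 1360)/1332 = -((-9 + (-10/(3/4) - 4*⅕)/4) + 1360)/1332 = -((-9 + (-10/(3*(¼)) - ⅘)/4) + 1360)/1332 = -((-9 + (-10/¾ - ⅘)/4) + 1360)/1332 = -((-9 + (-10*4/3 - ⅘)/4) + 1360)/1332 = -((-9 + (-40/3 - ⅘)/4) + 1360)/1332 = -((-9 + (¼)*(-212/15)) + 1360)/1332 = -((-9 - 53/15) + 1360)/1332 = -(-188/15 + 1360)/1332 = -1/1332*20212/15 = -5053/4995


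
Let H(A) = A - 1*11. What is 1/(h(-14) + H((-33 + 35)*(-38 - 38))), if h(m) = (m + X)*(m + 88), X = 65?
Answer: 1/3611 ≈ 0.00027693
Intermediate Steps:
h(m) = (65 + m)*(88 + m) (h(m) = (m + 65)*(m + 88) = (65 + m)*(88 + m))
H(A) = -11 + A (H(A) = A - 11 = -11 + A)
1/(h(-14) + H((-33 + 35)*(-38 - 38))) = 1/((5720 + (-14)**2 + 153*(-14)) + (-11 + (-33 + 35)*(-38 - 38))) = 1/((5720 + 196 - 2142) + (-11 + 2*(-76))) = 1/(3774 + (-11 - 152)) = 1/(3774 - 163) = 1/3611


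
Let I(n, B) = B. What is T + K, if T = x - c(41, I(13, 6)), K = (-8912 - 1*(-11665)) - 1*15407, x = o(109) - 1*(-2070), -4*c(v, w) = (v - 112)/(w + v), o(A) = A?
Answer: -1969371/188 ≈ -10475.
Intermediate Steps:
c(v, w) = -(-112 + v)/(4*(v + w)) (c(v, w) = -(v - 112)/(4*(w + v)) = -(-112 + v)/(4*(v + w)))
x = 2179 (x = 109 - 1*(-2070) = 109 + 2070 = 2179)
K = -12654 (K = (-8912 + 11665) - 15407 = 2753 - 15407 = -12654)
T = 409581/188 (T = 2179 - (28 - 1/4*41)/(41 + 6) = 2179 - (28 - 41/4)/47 = 2179 - 71/(47*4) = 2179 - 1*71/188 = 2179 - 71/188 = 409581/188 ≈ 2178.6)
T + K = 409581/188 - 12654 = -1969371/188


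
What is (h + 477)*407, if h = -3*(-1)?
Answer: 195360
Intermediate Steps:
h = 3
(h + 477)*407 = (3 + 477)*407 = 480*407 = 195360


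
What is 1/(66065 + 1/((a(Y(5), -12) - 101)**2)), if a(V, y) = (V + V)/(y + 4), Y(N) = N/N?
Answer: 164025/10836311641 ≈ 1.5137e-5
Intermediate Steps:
Y(N) = 1
a(V, y) = 2*V/(4 + y) (a(V, y) = (2*V)/(4 + y) = 2*V/(4 + y))
1/(66065 + 1/((a(Y(5), -12) - 101)**2)) = 1/(66065 + 1/((2*1/(4 - 12) - 101)**2)) = 1/(66065 + 1/((2*1/(-8) - 101)**2)) = 1/(66065 + 1/((2*1*(-1/8) - 101)**2)) = 1/(66065 + 1/((-1/4 - 101)**2)) = 1/(66065 + 1/((-405/4)**2)) = 1/(66065 + 1/(164025/16)) = 1/(66065 + 16/164025) = 1/(10836311641/164025) = 164025/10836311641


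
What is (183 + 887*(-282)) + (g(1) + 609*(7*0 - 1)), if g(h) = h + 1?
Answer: -250558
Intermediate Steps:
g(h) = 1 + h
(183 + 887*(-282)) + (g(1) + 609*(7*0 - 1)) = (183 + 887*(-282)) + ((1 + 1) + 609*(7*0 - 1)) = (183 - 250134) + (2 + 609*(0 - 1)) = -249951 + (2 + 609*(-1)) = -249951 + (2 - 609) = -249951 - 607 = -250558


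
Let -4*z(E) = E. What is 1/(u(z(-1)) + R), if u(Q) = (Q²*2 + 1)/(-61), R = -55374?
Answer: -488/27022521 ≈ -1.8059e-5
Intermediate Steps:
z(E) = -E/4
u(Q) = -1/61 - 2*Q²/61 (u(Q) = (2*Q² + 1)*(-1/61) = (1 + 2*Q²)*(-1/61) = -1/61 - 2*Q²/61)
1/(u(z(-1)) + R) = 1/((-1/61 - 2*(-¼*(-1))²/61) - 55374) = 1/((-1/61 - 2*(¼)²/61) - 55374) = 1/((-1/61 - 2/61*1/16) - 55374) = 1/((-1/61 - 1/488) - 55374) = 1/(-9/488 - 55374) = 1/(-27022521/488) = -488/27022521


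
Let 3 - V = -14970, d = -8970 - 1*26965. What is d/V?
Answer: -35935/14973 ≈ -2.4000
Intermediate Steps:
d = -35935 (d = -8970 - 26965 = -35935)
V = 14973 (V = 3 - 1*(-14970) = 3 + 14970 = 14973)
d/V = -35935/14973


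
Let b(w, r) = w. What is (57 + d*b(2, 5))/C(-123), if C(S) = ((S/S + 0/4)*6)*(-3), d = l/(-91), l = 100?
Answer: -4987/1638 ≈ -3.0446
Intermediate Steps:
d = -100/91 (d = 100/(-91) = 100*(-1/91) = -100/91 ≈ -1.0989)
C(S) = -18 (C(S) = ((1 + 0*(¼))*6)*(-3) = ((1 + 0)*6)*(-3) = (1*6)*(-3) = 6*(-3) = -18)
(57 + d*b(2, 5))/C(-123) = (57 - 100/91*2)/(-18) = (57 - 200/91)*(-1/18) = (4987/91)*(-1/18) = -4987/1638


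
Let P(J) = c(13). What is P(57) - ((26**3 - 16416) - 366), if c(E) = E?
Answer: -781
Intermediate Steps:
P(J) = 13
P(57) - ((26**3 - 16416) - 366) = 13 - ((26**3 - 16416) - 366) = 13 - ((17576 - 16416) - 366) = 13 - (1160 - 366) = 13 - 1*794 = 13 - 794 = -781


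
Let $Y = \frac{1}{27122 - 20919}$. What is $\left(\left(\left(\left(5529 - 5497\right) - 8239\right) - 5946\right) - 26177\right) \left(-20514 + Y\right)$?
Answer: $\frac{5131925592530}{6203} \approx 8.2733 \cdot 10^{8}$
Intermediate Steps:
$Y = \frac{1}{6203} \approx 0.00016121$
$\left(\left(\left(\left(5529 - 5497\right) - 8239\right) - 5946\right) - 26177\right) \left(-20514 + Y\right) = \left(\left(\left(\left(5529 - 5497\right) - 8239\right) - 5946\right) - 26177\right) \left(-20514 + \frac{1}{6203}\right) = \left(\left(\left(32 - 8239\right) - 5946\right) - 26177\right) \left(- \frac{127248341}{6203}\right) = \left(\left(-8207 - 5946\right) - 26177\right) \left(- \frac{127248341}{6203}\right) = \left(-14153 - 26177\right) \left(- \frac{127248341}{6203}\right) = \left(-40330\right) \left(- \frac{127248341}{6203}\right) = \frac{5131925592530}{6203}$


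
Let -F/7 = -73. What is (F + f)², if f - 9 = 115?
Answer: 403225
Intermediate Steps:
F = 511 (F = -7*(-73) = 511)
f = 124 (f = 9 + 115 = 124)
(F + f)² = (511 + 124)² = 635² = 403225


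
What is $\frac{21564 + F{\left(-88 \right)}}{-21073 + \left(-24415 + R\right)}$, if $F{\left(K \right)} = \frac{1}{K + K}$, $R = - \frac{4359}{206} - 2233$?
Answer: $- \frac{390912089}{865469880} \approx -0.45168$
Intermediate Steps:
$R = - \frac{464357}{206}$ ($R = \left(-4359\right) \frac{1}{206} - 2233 = - \frac{4359}{206} - 2233 = - \frac{464357}{206} \approx -2254.2$)
$F{\left(K \right)} = \frac{1}{2 K}$
$\frac{21564 + F{\left(-88 \right)}}{-21073 + \left(-24415 + R\right)} = \frac{21564 + \frac{1}{2 \left(-88\right)}}{-21073 - \frac{5493847}{206}} = \frac{21564 + \frac{1}{2} \left(- \frac{1}{88}\right)}{-21073 - \frac{5493847}{206}} = \frac{21564 - \frac{1}{176}}{- \frac{9834885}{206}} = \frac{3795263}{176} \left(- \frac{206}{9834885}\right) = - \frac{390912089}{865469880}$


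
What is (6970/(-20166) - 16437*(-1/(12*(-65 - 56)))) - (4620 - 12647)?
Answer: 39116209147/4880172 ≈ 8015.3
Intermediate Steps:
(6970/(-20166) - 16437*(-1/(12*(-65 - 56)))) - (4620 - 12647) = (6970*(-1/20166) - 16437/((-121*(-12)))) - 1*(-8027) = (-3485/10083 - 16437/1452) + 8027 = (-3485/10083 - 16437*1/1452) + 8027 = (-3485/10083 - 5479/484) + 8027 = -56931497/4880172 + 8027 = 39116209147/4880172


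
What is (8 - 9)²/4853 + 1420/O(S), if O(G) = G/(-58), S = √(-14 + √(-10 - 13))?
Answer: 1/4853 - 82360/√(-14 + I*√23) ≈ -3516.9 + 21119.0*I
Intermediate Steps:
S = √(-14 + I*√23) (S = √(-14 + √(-23)) = √(-14 + I*√23) ≈ 0.63192 + 3.7946*I)
O(G) = -G/58 (O(G) = G*(-1/58) = -G/58)
(8 - 9)²/4853 + 1420/O(S) = (8 - 9)²/4853 + 1420/((-√(-14 + I*√23)/58)) = (-1)²*(1/4853) + 1420*(-58/√(-14 + I*√23)) = 1*(1/4853) - 82360/√(-14 + I*√23) = 1/4853 - 82360/√(-14 + I*√23)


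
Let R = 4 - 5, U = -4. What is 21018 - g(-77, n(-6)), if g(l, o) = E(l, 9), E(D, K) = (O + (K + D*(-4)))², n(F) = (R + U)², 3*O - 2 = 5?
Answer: -728602/9 ≈ -80956.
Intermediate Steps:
O = 7/3 (O = ⅔ + (⅓)*5 = ⅔ + 5/3 = 7/3 ≈ 2.3333)
R = -1
n(F) = 25 (n(F) = (-1 - 4)² = (-5)² = 25)
E(D, K) = (7/3 + K - 4*D)² (E(D, K) = (7/3 + (K + D*(-4)))² = (7/3 + (K - 4*D))² = (7/3 + K - 4*D)²)
g(l, o) = (34 - 12*l)²/9 (g(l, o) = (7 - 12*l + 3*9)²/9 = (7 - 12*l + 27)²/9 = (34 - 12*l)²/9)
21018 - g(-77, n(-6)) = 21018 - 4*(17 - 6*(-77))²/9 = 21018 - 4*(17 + 462)²/9 = 21018 - 4*479²/9 = 21018 - 4*229441/9 = 21018 - 1*917764/9 = 21018 - 917764/9 = -728602/9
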